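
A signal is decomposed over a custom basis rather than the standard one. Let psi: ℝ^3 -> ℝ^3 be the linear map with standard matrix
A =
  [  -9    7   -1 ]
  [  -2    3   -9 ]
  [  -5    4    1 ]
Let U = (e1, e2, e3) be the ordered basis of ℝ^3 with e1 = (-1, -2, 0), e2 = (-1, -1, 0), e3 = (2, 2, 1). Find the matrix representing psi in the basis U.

[[-1, 3, 2], [0, -3, 1], [-3, 1, -1]]

With P the matrix whose columns are e1, ..., e3, [psi]_U = P^(-1) A P.
Column by column: psi(e1) = A e1 = (-5, -4, -3); its U-coordinates (-1, 0, -3) give column 1.
Continuing for each basis vector yields [psi]_U = [[-1, 3, 2], [0, -3, 1], [-3, 1, -1]].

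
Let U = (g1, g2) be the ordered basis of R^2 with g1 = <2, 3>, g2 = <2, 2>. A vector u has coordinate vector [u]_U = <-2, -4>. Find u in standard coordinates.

u = M [u]_U, where M has columns g1, g2.
Carrying out the matrix-vector product, u = <-12, -14>.

<-12, -14>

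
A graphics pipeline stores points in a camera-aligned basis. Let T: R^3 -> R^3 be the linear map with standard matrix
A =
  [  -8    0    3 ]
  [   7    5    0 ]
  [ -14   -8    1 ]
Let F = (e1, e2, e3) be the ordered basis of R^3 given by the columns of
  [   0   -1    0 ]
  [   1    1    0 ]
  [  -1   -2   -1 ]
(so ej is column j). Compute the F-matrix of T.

[[2, 0, -3], [3, -2, 3], [1, 0, -2]]

The j-th column of [T]_F is [T(ej)]_F.
T(e1) = A e1 = [-3, 5, -9] = 2e1 + 3e2 + e3, so column 1 is [2, 3, 1].
Repeating for e2, e3 and assembling the columns gives [[2, 0, -3], [3, -2, 3], [1, 0, -2]].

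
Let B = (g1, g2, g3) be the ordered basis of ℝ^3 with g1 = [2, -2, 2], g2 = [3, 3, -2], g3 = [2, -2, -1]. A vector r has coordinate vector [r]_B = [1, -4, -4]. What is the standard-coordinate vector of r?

r = M [r]_B, where M has columns g1, ..., g3.
Carrying out the matrix-vector product, r = [-18, -6, 14].

[-18, -6, 14]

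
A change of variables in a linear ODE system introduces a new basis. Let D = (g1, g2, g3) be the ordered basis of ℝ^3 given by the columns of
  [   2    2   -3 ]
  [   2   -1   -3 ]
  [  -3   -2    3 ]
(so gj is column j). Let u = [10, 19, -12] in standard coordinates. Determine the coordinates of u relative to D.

We seek scalars with c_1 g1 + ... + c_3 g3 = u; equivalently solve M c = u where the columns of M are g1, ..., g3.
Solving this 3x3 system gives c = (2, -3, -4).
Check: 2g1 - 3g2 - 4g3 = [10, 19, -12].

[2, -3, -4]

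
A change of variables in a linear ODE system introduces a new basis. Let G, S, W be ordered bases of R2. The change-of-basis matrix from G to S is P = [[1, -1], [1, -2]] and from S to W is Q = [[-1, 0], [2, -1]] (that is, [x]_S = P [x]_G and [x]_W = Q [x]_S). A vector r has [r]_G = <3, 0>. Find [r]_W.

Composing the changes, [r]_W = Q P [r]_G.
Q P = [[-1, 1], [1, 0]]; applying this to <3, 0> gives <-3, 3>.

<-3, 3>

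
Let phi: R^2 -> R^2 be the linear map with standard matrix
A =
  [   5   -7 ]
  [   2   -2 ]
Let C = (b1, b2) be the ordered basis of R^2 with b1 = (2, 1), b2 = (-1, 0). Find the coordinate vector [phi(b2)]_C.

(-2, 1)

Compute phi(b2) = A b2 = (-5, -2) in standard coordinates.
Then write this in C-coordinates: solve for y in y_1 b1 + y_2 b2 = (-5, -2).
This gives y = (-2, 1), which is column 2 of [phi]_C.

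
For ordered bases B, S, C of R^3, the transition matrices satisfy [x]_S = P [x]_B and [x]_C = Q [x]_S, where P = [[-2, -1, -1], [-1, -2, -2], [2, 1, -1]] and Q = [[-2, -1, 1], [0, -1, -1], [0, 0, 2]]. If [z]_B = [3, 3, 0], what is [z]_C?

Apply P to get S-coordinates [-9, -9, 9], then Q to get C-coordinates.
The result is [z]_C = [36, 0, 18].

[36, 0, 18]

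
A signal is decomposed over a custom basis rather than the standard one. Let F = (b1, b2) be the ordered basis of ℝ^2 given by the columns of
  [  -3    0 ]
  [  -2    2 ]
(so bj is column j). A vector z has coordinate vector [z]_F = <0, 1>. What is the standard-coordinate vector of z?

z = M [z]_F, where M has columns b1, b2.
Carrying out the matrix-vector product, z = <0, 2>.

<0, 2>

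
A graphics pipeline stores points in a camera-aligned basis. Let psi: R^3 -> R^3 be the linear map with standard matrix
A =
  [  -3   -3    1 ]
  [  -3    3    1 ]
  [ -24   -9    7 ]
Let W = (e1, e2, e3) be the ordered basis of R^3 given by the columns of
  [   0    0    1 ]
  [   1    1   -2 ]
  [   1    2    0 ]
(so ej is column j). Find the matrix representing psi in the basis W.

[[2, 1, 0], [-2, 2, -3], [-2, -1, 3]]

The j-th column of [psi]_W is [psi(ej)]_W.
psi(e1) = A e1 = <-2, 4, -2> = 2e1 - 2e2 - 2e3, so column 1 is <2, -2, -2>.
Repeating for e2, e3 and assembling the columns gives [[2, 1, 0], [-2, 2, -3], [-2, -1, 3]].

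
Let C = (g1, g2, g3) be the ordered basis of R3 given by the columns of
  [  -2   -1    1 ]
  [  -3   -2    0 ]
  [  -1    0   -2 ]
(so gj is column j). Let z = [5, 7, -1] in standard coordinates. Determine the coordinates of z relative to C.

[-1, -2, 1]

Write z = c_1 g1 + ... + c_3 g3 and solve for the c_i.
Row-reducing the augmented matrix [M | z] gives c = (-1, -2, 1).
Check: -g1 - 2g2 + g3 = [5, 7, -1].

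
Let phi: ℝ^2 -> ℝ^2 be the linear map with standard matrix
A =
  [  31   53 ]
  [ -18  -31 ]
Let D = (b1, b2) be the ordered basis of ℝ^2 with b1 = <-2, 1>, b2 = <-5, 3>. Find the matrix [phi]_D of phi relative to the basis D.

With P the matrix whose columns are b1, b2, [phi]_D = P^(-1) A P.
Column by column: phi(b1) = A b1 = <-9, 5>; its D-coordinates <2, 1> give column 1.
Continuing for each basis vector yields [phi]_D = [[2, 3], [1, -2]].

[[2, 3], [1, -2]]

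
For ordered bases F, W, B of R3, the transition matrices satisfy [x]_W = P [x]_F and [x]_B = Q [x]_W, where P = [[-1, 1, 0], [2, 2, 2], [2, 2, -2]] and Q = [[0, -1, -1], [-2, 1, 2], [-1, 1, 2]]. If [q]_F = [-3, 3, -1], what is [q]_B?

Composing the changes, [q]_B = Q P [q]_F.
Q P = [[-4, -4, 0], [8, 4, -2], [7, 5, -2]]; applying this to [-3, 3, -1] gives [0, -10, -4].

[0, -10, -4]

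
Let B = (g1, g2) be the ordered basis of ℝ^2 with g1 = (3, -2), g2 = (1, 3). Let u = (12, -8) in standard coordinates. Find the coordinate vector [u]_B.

We seek scalars with c_1 g1 + c_2 g2 = u; equivalently solve M c = u where the columns of M are g1, g2.
System: 3c_1 + c_2 = 12, -2c_1 + 3c_2 = -8; solving gives c_1 = 4, c_2 = 0.
Check: 4g1 + 0·g2 = (12, -8).

(4, 0)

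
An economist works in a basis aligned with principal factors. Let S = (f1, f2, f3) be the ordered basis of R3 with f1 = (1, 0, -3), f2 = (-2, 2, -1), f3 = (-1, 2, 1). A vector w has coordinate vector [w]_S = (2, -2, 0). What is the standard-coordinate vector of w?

By definition w = 2f1 - 2f2 + 0·f3.
Summing componentwise gives (6, -4, -4).

(6, -4, -4)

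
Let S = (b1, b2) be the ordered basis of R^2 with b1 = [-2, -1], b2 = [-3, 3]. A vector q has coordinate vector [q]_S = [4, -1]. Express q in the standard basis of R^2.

The coordinates say q = 4b1 - b2; adding the scaled basis vectors gives [-5, -7].

[-5, -7]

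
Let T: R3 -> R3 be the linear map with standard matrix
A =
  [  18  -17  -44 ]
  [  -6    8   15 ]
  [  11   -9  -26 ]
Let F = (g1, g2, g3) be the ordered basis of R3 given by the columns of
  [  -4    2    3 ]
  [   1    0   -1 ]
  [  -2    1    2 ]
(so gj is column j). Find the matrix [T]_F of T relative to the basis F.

[[1, 3, 1], [3, 2, -2], [-1, 0, -3]]

Let P have columns g1, ..., g3. Then [T]_F = P^(-1) A P.
Here det P = -1, so P^(-1) is integer; computing A P first and then P^(-1)(A P) gives [[1, 3, 1], [3, 2, -2], [-1, 0, -3]].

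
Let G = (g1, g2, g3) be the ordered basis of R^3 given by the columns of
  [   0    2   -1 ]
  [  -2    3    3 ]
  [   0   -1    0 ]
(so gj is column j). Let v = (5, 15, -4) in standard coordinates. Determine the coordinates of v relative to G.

[v]_G is the unique c with M c = v, where M has columns g1, ..., g3.
Gaussian elimination on [M | v] yields c = (3, 4, 3).
Check: 3g1 + 4g2 + 3g3 = (5, 15, -4).

(3, 4, 3)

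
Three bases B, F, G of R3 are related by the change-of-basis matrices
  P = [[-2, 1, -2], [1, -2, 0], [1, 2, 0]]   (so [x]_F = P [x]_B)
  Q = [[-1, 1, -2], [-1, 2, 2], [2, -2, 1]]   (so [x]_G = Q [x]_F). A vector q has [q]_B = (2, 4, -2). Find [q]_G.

Apply P to get F-coordinates (4, -6, 10), then Q to get G-coordinates.
The result is [q]_G = (-30, 4, 30).

(-30, 4, 30)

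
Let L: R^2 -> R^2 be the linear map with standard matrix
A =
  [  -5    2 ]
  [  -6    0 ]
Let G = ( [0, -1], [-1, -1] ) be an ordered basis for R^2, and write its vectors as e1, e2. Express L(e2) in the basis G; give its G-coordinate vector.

[-3, -3]

Compute L(e2) = A e2 = [3, 6] in standard coordinates.
Then write this in G-coordinates: solve for y in y_1 e1 + y_2 e2 = [3, 6].
This gives y = [-3, -3], which is column 2 of [L]_G.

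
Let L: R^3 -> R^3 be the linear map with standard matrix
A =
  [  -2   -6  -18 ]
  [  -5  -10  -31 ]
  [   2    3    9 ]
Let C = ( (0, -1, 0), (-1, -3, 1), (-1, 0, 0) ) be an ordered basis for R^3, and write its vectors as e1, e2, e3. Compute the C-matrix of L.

The j-th column of [L]_C is [L(ej)]_C.
L(e1) = A e1 = (6, 10, -3) = -e1 - 3e2 - 3e3, so column 1 is (-1, -3, -3).
Repeating for e2, e3 and assembling the columns gives [[-1, 2, 1], [-3, -2, -2], [-3, 0, 0]].

[[-1, 2, 1], [-3, -2, -2], [-3, 0, 0]]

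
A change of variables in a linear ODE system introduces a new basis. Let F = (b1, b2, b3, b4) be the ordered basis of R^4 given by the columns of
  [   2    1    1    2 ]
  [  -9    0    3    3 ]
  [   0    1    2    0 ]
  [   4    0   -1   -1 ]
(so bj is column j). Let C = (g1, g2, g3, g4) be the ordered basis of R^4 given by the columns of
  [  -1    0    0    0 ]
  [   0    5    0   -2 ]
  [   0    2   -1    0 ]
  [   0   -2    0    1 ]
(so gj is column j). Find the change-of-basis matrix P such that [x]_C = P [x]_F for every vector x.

[[-2, -1, -1, -2], [-1, 0, 1, 1], [-2, -1, 0, 2], [2, 0, 1, 1]]

Column j of P is [bj]_C, since P maps F-coordinates to C-coordinates.
Expressing b1 in C: b1 = -2g1 - g2 - 2g3 + 2g4, so column 1 of P is <-2, -1, -2, 2>.
Doing the same for each bj gives P = [[-2, -1, -1, -2], [-1, 0, 1, 1], [-2, -1, 0, 2], [2, 0, 1, 1]].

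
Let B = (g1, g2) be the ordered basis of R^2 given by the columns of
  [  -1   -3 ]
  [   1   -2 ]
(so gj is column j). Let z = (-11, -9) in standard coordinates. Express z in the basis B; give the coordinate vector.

(-1, 4)

We seek scalars with c_1 g1 + c_2 g2 = z; equivalently solve M c = z where the columns of M are g1, g2.
System: -c_1 - 3c_2 = -11, c_1 - 2c_2 = -9; solving gives c_1 = -1, c_2 = 4.
Check: -g1 + 4g2 = (-11, -9).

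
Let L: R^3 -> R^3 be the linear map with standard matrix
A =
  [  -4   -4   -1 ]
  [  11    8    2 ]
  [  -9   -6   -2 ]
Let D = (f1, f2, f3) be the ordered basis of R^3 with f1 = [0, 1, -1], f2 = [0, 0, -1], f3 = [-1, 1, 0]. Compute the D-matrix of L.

Let P have columns f1, ..., f3. Then [L]_D = P^(-1) A P.
Here det P = 1, so P^(-1) is integer; computing A P first and then P^(-1)(A P) gives [[3, -1, -3], [1, -1, 0], [3, -1, 0]].

[[3, -1, -3], [1, -1, 0], [3, -1, 0]]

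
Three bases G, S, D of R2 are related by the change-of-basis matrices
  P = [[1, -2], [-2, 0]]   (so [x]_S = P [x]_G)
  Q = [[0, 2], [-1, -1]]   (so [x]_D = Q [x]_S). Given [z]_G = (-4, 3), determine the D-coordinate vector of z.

Composing the changes, [z]_D = Q P [z]_G.
Q P = [[-4, 0], [1, 2]]; applying this to (-4, 3) gives (16, 2).

(16, 2)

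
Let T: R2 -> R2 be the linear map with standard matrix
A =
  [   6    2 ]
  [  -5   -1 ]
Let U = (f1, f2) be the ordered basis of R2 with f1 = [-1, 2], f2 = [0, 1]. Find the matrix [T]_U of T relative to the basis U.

With P the matrix whose columns are f1, f2, [T]_U = P^(-1) A P.
Column by column: T(f1) = A f1 = [-2, 3]; its U-coordinates [2, -1] give column 1.
Continuing for each basis vector yields [T]_U = [[2, -2], [-1, 3]].

[[2, -2], [-1, 3]]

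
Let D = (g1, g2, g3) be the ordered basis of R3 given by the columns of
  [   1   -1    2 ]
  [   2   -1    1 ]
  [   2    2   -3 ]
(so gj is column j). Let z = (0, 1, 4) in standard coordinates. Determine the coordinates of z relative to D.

(1, 1, 0)

Write z = c_1 g1 + ... + c_3 g3 and solve for the c_i.
Row-reducing the augmented matrix [M | z] gives c = (1, 1, 0).
Check: g1 + g2 + 0·g3 = (0, 1, 4).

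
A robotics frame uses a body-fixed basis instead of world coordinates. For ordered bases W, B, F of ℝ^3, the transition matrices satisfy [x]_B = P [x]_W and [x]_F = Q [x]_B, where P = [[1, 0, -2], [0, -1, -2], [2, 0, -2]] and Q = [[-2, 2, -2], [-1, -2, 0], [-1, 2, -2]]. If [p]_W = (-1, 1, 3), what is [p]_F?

(16, 21, 9)

Composing the changes, [p]_F = Q P [p]_W.
Q P = [[-6, -2, 4], [-1, 2, 6], [-5, -2, 2]]; applying this to (-1, 1, 3) gives (16, 21, 9).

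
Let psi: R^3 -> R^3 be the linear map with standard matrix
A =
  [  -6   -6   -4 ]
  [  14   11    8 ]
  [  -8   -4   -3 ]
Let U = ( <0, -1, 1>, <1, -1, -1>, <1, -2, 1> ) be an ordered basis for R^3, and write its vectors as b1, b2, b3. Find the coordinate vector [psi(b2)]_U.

Column 2 of [psi]_U is the U-coordinate vector of psi(b2).
In standard coordinates psi(b2) = A b2 = <4, -5, -1>.
Converting to U: <4, -5, -1> = -b1 + 2b2 + 2b3, so the coordinate vector is <-1, 2, 2>.

<-1, 2, 2>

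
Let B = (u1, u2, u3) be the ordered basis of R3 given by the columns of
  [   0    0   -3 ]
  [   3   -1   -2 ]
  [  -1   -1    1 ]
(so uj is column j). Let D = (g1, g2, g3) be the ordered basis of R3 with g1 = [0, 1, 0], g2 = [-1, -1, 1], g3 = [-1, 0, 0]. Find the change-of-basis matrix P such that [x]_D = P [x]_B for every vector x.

[[2, -2, -1], [-1, -1, 1], [1, 1, 2]]

Take x = uj: its B-coordinates are the j-th standard unit vector, so P e_j — column j of P — equals [uj]_D.
u1 = 2g1 - g2 + g3, giving column 1 = [2, -1, 1]; repeating for each j gives P = [[2, -2, -1], [-1, -1, 1], [1, 1, 2]].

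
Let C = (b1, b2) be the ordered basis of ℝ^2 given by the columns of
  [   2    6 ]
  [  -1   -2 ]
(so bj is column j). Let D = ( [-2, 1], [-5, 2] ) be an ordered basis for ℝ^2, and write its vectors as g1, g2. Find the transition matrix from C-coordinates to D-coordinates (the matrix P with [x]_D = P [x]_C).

Let M have columns bj and N have columns gj. Then for every x, N [x]_D = x = M [x]_C, so P = N^(-1) M.
Since det N = 1, N^(-1) has integer entries; multiplying gives P = [[-1, 2], [0, -2]].

[[-1, 2], [0, -2]]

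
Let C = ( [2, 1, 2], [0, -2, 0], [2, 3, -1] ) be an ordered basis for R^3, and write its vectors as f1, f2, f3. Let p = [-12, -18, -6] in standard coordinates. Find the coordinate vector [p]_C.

Write p = c_1 f1 + ... + c_3 f3 and solve for the c_i.
Row-reducing the augmented matrix [M | p] gives c = (-4, 4, -2).
Check: -4f1 + 4f2 - 2f3 = [-12, -18, -6].

[-4, 4, -2]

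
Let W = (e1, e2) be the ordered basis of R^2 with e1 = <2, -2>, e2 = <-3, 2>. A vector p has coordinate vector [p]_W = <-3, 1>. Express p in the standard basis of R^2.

The coordinates say p = -3e1 + e2; adding the scaled basis vectors gives <-9, 8>.

<-9, 8>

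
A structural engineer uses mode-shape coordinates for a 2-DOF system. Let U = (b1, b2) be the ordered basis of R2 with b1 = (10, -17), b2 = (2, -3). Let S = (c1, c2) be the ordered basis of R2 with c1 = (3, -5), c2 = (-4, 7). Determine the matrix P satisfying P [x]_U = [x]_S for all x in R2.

Let M have columns bj and N have columns cj. Then for every x, N [x]_S = x = M [x]_U, so P = N^(-1) M.
Since det N = 1, N^(-1) has integer entries; multiplying gives P = [[2, 2], [-1, 1]].

[[2, 2], [-1, 1]]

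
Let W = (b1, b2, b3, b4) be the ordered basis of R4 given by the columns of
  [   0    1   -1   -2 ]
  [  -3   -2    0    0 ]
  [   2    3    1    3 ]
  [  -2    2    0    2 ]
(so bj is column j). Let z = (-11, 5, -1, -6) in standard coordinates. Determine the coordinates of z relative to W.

(1, -4, 3, 2)

Write z = c_1 b1 + ... + c_4 b4 and solve for the c_i.
Row-reducing the augmented matrix [M | z] gives c = (1, -4, 3, 2).
Check: b1 - 4b2 + 3b3 + 2b4 = (-11, 5, -1, -6).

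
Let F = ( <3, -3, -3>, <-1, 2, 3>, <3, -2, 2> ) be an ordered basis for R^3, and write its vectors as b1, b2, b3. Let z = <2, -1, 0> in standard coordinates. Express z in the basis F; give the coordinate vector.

Write z = c_1 b1 + ... + c_3 b3 and solve for the c_i.
Row-reducing the augmented matrix [M | z] gives c = (1, 1, 0).
Check: b1 + b2 + 0·b3 = <2, -1, 0>.

<1, 1, 0>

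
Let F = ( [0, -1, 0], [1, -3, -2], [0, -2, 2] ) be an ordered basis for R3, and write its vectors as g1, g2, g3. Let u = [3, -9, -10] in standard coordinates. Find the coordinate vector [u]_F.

[u]_F is the unique c with M c = u, where M has columns g1, ..., g3.
Row-reducing the augmented matrix [M | u] gives c = (4, 3, -2).
Check: 4g1 + 3g2 - 2g3 = [3, -9, -10].

[4, 3, -2]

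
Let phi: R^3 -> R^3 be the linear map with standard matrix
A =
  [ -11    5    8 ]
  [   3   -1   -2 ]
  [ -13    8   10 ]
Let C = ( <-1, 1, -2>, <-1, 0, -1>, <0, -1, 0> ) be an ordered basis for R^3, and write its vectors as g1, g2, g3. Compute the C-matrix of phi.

[[-1, 0, 3], [1, -3, 2], [-1, 1, 2]]

Let P have columns g1, ..., g3. Then [phi]_C = P^(-1) A P.
Here det P = -1, so P^(-1) is integer; computing A P first and then P^(-1)(A P) gives [[-1, 0, 3], [1, -3, 2], [-1, 1, 2]].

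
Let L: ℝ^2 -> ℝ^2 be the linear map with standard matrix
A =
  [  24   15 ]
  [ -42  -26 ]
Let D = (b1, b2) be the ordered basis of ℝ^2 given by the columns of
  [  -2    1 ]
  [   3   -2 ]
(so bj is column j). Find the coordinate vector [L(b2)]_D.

(2, -2)

Column 2 of [L]_D is the D-coordinate vector of L(b2).
In standard coordinates L(b2) = A b2 = (-6, 10).
Converting to D: (-6, 10) = 2b1 - 2b2, so the coordinate vector is (2, -2).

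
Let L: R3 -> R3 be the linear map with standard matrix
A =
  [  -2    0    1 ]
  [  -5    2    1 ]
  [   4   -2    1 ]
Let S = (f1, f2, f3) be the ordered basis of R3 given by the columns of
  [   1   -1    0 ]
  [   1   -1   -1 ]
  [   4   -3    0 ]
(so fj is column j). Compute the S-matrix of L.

[[0, -2, 2], [-2, -1, 2], [1, -1, 2]]

With P the matrix whose columns are f1, ..., f3, [L]_S = P^(-1) A P.
Column by column: L(f1) = A f1 = [2, 1, 6]; its S-coordinates [0, -2, 1] give column 1.
Continuing for each basis vector yields [L]_S = [[0, -2, 2], [-2, -1, 2], [1, -1, 2]].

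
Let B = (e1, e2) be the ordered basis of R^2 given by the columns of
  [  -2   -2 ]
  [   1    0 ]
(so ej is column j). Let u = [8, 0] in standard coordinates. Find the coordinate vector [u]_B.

[0, -4]

We seek scalars with c_1 e1 + c_2 e2 = u; equivalently solve M c = u where the columns of M are e1, e2.
System: -2c_1 - 2c_2 = 8, c_1 + 0c_2 = 0; solving gives c_1 = 0, c_2 = -4.
Check: 0·e1 - 4e2 = [8, 0].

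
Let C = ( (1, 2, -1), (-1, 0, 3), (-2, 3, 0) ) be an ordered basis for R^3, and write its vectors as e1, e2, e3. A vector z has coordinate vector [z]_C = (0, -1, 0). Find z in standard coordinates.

By definition z = 0·e1 - e2 + 0·e3.
Summing componentwise gives (1, 0, -3).

(1, 0, -3)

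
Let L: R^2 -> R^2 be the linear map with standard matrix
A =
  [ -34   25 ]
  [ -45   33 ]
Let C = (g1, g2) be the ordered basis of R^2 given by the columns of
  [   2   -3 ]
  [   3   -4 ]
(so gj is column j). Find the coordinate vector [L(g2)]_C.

[1, 0]

Column 2 of [L]_C is the C-coordinate vector of L(g2).
In standard coordinates L(g2) = A g2 = [2, 3].
Converting to C: [2, 3] = g1 + 0·g2, so the coordinate vector is [1, 0].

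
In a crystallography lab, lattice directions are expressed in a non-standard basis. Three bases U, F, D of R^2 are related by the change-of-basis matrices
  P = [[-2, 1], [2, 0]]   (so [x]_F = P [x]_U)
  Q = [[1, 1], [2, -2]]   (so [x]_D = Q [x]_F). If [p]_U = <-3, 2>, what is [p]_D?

<2, 28>

Apply P to get F-coordinates <8, -6>, then Q to get D-coordinates.
The result is [p]_D = <2, 28>.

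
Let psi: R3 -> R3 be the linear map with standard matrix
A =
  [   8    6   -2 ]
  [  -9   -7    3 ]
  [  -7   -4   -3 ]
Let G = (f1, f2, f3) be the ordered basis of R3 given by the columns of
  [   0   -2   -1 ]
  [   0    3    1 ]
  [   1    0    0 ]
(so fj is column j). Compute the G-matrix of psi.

[[-3, 2, 3], [1, -1, 0], [0, 0, 2]]

With P the matrix whose columns are f1, ..., f3, [psi]_G = P^(-1) A P.
Column by column: psi(f1) = A f1 = <-2, 3, -3>; its G-coordinates <-3, 1, 0> give column 1.
Continuing for each basis vector yields [psi]_G = [[-3, 2, 3], [1, -1, 0], [0, 0, 2]].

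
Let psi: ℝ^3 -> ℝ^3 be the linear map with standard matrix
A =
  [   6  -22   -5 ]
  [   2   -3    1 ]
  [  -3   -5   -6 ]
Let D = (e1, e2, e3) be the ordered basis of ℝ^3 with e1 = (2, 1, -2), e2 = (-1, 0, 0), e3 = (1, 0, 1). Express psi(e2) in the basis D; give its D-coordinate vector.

Compute psi(e2) = A e2 = (-6, -2, 3) in standard coordinates.
Then write this in D-coordinates: solve for y in y_1 e1 + ... + y_3 e3 = (-6, -2, 3).
This gives y = (-2, 1, -1), which is column 2 of [psi]_D.

(-2, 1, -1)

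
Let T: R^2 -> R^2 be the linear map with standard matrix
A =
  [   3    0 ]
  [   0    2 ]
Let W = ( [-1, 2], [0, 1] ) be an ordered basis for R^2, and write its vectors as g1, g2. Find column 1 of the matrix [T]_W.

[3, -2]

Column 1 of [T]_W is the W-coordinate vector of T(g1).
In standard coordinates T(g1) = A g1 = [-3, 4].
Converting to W: [-3, 4] = 3g1 - 2g2, so the coordinate vector is [3, -2].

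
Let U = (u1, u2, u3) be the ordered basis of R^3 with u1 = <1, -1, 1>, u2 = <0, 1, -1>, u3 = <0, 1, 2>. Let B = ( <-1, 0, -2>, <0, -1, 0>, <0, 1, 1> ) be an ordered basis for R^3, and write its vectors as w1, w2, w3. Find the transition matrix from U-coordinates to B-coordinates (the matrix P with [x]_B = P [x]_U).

Let M have columns uj and N have columns wj. Then for every x, N [x]_B = x = M [x]_U, so P = N^(-1) M.
Since det N = 1, N^(-1) has integer entries; multiplying gives P = [[-1, 0, 0], [0, -2, 1], [-1, -1, 2]].

[[-1, 0, 0], [0, -2, 1], [-1, -1, 2]]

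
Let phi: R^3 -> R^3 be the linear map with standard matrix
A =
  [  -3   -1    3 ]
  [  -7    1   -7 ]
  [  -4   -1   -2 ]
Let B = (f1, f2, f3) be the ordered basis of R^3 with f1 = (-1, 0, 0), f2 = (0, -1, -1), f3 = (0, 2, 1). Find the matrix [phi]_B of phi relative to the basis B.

[[-3, 2, -1], [-1, 0, 3], [3, 3, -1]]

With P the matrix whose columns are f1, ..., f3, [phi]_B = P^(-1) A P.
Column by column: phi(f1) = A f1 = (3, 7, 4); its B-coordinates (-3, -1, 3) give column 1.
Continuing for each basis vector yields [phi]_B = [[-3, 2, -1], [-1, 0, 3], [3, 3, -1]].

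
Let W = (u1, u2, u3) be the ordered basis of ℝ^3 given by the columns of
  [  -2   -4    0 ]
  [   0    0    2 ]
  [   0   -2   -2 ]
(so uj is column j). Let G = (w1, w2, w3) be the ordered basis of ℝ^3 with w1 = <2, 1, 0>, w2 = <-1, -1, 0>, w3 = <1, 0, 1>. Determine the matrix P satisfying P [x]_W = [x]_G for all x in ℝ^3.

Let M have columns uj and N have columns wj. Then for every x, N [x]_G = x = M [x]_W, so P = N^(-1) M.
Since det N = -1, N^(-1) has integer entries; multiplying gives P = [[-2, -2, 0], [-2, -2, -2], [0, -2, -2]].

[[-2, -2, 0], [-2, -2, -2], [0, -2, -2]]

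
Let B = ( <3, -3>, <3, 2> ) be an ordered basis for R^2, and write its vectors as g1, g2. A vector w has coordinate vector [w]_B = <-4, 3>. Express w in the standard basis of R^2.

<-3, 18>

w = M [w]_B, where M has columns g1, g2.
Carrying out the matrix-vector product, w = <-3, 18>.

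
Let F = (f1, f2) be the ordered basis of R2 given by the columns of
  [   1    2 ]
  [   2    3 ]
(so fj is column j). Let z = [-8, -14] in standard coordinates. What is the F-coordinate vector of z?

We seek scalars with c_1 f1 + c_2 f2 = z; equivalently solve M c = z where the columns of M are f1, f2.
System: c_1 + 2c_2 = -8, 2c_1 + 3c_2 = -14; solving gives c_1 = -4, c_2 = -2.
Check: -4f1 - 2f2 = [-8, -14].

[-4, -2]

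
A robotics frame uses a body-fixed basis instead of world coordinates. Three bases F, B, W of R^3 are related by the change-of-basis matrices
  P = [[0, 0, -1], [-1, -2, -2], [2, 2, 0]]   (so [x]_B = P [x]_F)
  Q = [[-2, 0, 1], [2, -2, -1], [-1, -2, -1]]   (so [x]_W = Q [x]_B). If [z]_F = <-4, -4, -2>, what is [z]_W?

First [z]_B = P [z]_F = <2, 16, -16>.
Then [z]_W = Q [z]_B = <-20, -12, -18>.

<-20, -12, -18>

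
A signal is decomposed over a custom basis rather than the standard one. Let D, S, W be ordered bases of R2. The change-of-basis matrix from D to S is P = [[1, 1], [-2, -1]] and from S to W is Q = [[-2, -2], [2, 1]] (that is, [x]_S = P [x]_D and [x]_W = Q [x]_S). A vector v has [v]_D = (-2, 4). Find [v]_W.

(-4, 4)

First [v]_S = P [v]_D = (2, 0).
Then [v]_W = Q [v]_S = (-4, 4).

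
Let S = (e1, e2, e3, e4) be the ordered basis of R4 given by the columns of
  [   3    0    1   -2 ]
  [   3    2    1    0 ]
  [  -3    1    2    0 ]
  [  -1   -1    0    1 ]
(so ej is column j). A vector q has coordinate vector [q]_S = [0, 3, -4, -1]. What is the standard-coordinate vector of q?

q = M [q]_S, where M has columns e1, ..., e4.
Carrying out the matrix-vector product, q = [-2, 2, -5, -4].

[-2, 2, -5, -4]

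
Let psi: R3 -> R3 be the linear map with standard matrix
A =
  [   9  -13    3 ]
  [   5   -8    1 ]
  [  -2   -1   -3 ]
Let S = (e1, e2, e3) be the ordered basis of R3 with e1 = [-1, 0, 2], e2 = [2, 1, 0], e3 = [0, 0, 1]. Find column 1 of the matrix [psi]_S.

[-3, -3, 2]

Column 1 of [psi]_S is the S-coordinate vector of psi(e1).
In standard coordinates psi(e1) = A e1 = [-3, -3, -4].
Converting to S: [-3, -3, -4] = -3e1 - 3e2 + 2e3, so the coordinate vector is [-3, -3, 2].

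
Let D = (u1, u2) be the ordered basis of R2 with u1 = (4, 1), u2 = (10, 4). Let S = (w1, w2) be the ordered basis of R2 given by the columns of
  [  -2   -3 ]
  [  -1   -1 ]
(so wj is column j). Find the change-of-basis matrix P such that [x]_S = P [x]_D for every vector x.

Column j of P is [uj]_S, since P maps D-coordinates to S-coordinates.
Expressing u1 in S: u1 = w1 - 2w2, so column 1 of P is (1, -2).
Doing the same for each uj gives P = [[1, -2], [-2, -2]].

[[1, -2], [-2, -2]]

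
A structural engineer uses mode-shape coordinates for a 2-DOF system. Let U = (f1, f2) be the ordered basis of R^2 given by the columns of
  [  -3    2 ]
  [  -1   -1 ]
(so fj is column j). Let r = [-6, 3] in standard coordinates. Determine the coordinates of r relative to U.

[r]_U is the unique c with M c = r, where M has columns f1, f2.
System: -3c_1 + 2c_2 = -6, -c_1 - c_2 = 3; solving gives c_1 = 0, c_2 = -3.
Check: 0·f1 - 3f2 = [-6, 3].

[0, -3]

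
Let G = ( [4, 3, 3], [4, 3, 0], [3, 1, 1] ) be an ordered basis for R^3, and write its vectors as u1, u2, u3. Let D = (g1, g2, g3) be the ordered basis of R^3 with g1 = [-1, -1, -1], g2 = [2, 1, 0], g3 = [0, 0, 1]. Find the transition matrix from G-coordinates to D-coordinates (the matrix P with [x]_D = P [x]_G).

Let M have columns uj and N have columns gj. Then for every x, N [x]_D = x = M [x]_G, so P = N^(-1) M.
Since det N = 1, N^(-1) has integer entries; multiplying gives P = [[-2, -2, 1], [1, 1, 2], [1, -2, 2]].

[[-2, -2, 1], [1, 1, 2], [1, -2, 2]]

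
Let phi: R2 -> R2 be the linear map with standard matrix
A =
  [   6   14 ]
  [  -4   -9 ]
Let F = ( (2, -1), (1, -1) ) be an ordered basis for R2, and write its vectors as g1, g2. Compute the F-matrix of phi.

Let P have columns g1, g2. Then [phi]_F = P^(-1) A P.
Here det P = -1, so P^(-1) is integer; computing A P first and then P^(-1)(A P) gives [[-1, -3], [0, -2]].

[[-1, -3], [0, -2]]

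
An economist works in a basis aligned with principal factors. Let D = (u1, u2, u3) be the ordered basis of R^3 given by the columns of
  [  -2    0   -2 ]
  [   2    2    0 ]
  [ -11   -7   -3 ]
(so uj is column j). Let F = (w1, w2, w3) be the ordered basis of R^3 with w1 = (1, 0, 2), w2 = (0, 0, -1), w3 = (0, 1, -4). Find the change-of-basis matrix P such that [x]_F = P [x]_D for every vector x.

Take x = uj: its D-coordinates are the j-th standard unit vector, so P e_j — column j of P — equals [uj]_F.
u1 = -2w1 - w2 + 2w3, giving column 1 = (-2, -1, 2); repeating for each j gives P = [[-2, 0, -2], [-1, -1, -1], [2, 2, 0]].

[[-2, 0, -2], [-1, -1, -1], [2, 2, 0]]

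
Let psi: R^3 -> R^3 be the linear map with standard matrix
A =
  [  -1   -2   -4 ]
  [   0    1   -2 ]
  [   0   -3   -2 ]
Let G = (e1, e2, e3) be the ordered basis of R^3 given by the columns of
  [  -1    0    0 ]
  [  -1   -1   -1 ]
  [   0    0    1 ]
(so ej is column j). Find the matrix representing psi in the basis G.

[[-3, -2, 2], [1, 0, 0], [3, 3, 1]]

The j-th column of [psi]_G is [psi(ej)]_G.
psi(e1) = A e1 = (3, -1, 3) = -3e1 + e2 + 3e3, so column 1 is (-3, 1, 3).
Repeating for e2, e3 and assembling the columns gives [[-3, -2, 2], [1, 0, 0], [3, 3, 1]].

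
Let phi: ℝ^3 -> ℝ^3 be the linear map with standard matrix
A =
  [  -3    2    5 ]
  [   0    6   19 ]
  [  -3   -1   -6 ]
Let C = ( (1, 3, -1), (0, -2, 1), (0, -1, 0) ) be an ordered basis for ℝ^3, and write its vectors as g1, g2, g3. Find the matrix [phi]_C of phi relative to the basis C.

[[-2, 1, -2], [-2, -3, -1], [-1, 2, 2]]

The j-th column of [phi]_C is [phi(gj)]_C.
phi(g1) = A g1 = (-2, -1, 0) = -2g1 - 2g2 - g3, so column 1 is (-2, -2, -1).
Repeating for g2, g3 and assembling the columns gives [[-2, 1, -2], [-2, -3, -1], [-1, 2, 2]].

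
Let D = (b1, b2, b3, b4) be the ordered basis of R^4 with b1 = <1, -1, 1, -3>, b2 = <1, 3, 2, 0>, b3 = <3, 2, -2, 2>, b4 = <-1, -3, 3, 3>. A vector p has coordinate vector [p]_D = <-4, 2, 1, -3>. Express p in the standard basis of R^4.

p = M [p]_D, where M has columns b1, ..., b4.
Carrying out the matrix-vector product, p = <4, 21, -11, 5>.

<4, 21, -11, 5>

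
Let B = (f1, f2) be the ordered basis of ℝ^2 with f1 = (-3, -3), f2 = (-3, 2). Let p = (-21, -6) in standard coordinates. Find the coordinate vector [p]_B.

[p]_B is the unique c with M c = p, where M has columns f1, f2.
System: -3c_1 - 3c_2 = -21, -3c_1 + 2c_2 = -6; solving gives c_1 = 4, c_2 = 3.
Check: 4f1 + 3f2 = (-21, -6).

(4, 3)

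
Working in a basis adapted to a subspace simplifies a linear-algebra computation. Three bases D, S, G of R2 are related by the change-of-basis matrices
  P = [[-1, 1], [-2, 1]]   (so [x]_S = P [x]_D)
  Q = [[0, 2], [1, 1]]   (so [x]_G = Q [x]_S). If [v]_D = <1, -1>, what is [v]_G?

<-6, -5>

Apply P to get S-coordinates <-2, -3>, then Q to get G-coordinates.
The result is [v]_G = <-6, -5>.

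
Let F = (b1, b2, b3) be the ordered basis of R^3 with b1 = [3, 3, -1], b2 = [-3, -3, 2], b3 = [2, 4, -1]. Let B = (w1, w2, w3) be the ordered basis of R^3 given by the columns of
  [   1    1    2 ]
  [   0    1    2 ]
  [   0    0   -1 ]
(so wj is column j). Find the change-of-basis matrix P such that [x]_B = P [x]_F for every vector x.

[[0, 0, -2], [1, 1, 2], [1, -2, 1]]

Take x = bj: its F-coordinates are the j-th standard unit vector, so P e_j — column j of P — equals [bj]_B.
b1 = 0·w1 + w2 + w3, giving column 1 = [0, 1, 1]; repeating for each j gives P = [[0, 0, -2], [1, 1, 2], [1, -2, 1]].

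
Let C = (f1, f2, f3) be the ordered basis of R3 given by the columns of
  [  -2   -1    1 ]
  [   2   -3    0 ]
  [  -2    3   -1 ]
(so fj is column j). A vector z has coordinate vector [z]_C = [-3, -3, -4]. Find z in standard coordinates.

[5, 3, 1]

z = M [z]_C, where M has columns f1, ..., f3.
Carrying out the matrix-vector product, z = [5, 3, 1].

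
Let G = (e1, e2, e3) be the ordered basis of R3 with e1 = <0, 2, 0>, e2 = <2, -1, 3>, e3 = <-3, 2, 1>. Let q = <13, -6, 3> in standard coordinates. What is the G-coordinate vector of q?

Write q = c_1 e1 + ... + c_3 e3 and solve for the c_i.
Solving this 3x3 system gives c = (1, 2, -3).
Check: e1 + 2e2 - 3e3 = <13, -6, 3>.

<1, 2, -3>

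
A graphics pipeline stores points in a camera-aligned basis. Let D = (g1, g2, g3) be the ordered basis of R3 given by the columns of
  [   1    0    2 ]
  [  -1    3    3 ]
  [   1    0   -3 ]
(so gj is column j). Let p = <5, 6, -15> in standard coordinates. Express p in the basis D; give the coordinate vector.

<-3, -3, 4>

[p]_D is the unique c with M c = p, where M has columns g1, ..., g3.
Row-reducing the augmented matrix [M | p] gives c = (-3, -3, 4).
Check: -3g1 - 3g2 + 4g3 = <5, 6, -15>.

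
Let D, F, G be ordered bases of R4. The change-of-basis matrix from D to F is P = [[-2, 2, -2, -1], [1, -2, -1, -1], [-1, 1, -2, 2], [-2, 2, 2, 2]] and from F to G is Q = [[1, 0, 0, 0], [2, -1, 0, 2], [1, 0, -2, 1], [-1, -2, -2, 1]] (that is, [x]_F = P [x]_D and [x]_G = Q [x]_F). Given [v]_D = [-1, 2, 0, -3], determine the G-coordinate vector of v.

Composing the changes, [v]_G = Q P [v]_D.
Q P = [[-2, 2, -2, -1], [-9, 10, 1, 3], [-2, 2, 4, -3], [0, 2, 10, 1]]; applying this to [-1, 2, 0, -3] gives [9, 20, 15, 1].

[9, 20, 15, 1]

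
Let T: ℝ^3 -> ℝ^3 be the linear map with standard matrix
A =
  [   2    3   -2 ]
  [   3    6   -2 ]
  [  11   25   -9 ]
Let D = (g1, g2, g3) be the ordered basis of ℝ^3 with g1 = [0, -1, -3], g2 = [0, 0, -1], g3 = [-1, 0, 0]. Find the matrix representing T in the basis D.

[[0, -2, 3], [-2, -3, 2], [-3, -2, 2]]

Let P have columns g1, ..., g3. Then [T]_D = P^(-1) A P.
Here det P = -1, so P^(-1) is integer; computing A P first and then P^(-1)(A P) gives [[0, -2, 3], [-2, -3, 2], [-3, -2, 2]].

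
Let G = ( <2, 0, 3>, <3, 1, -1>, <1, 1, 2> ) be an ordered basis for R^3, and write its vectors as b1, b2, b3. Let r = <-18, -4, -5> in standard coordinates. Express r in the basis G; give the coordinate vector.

<-3, -4, 0>

[r]_G is the unique c with M c = r, where M has columns b1, ..., b3.
Row-reducing the augmented matrix [M | r] gives c = (-3, -4, 0).
Check: -3b1 - 4b2 + 0·b3 = <-18, -4, -5>.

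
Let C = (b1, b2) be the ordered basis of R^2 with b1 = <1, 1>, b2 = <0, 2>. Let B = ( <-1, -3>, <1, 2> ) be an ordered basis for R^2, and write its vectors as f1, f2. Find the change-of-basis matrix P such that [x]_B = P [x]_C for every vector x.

Take x = bj: its C-coordinates are the j-th standard unit vector, so P e_j — column j of P — equals [bj]_B.
b1 = f1 + 2f2, giving column 1 = <1, 2>; repeating for each j gives P = [[1, -2], [2, -2]].

[[1, -2], [2, -2]]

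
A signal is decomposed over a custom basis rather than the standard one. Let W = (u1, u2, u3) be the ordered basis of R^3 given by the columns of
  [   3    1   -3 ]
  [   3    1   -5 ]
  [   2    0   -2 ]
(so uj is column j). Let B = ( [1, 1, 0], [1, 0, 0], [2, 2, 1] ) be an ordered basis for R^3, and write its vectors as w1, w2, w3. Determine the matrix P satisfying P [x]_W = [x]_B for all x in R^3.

[[-1, 1, -1], [0, 0, 2], [2, 0, -2]]

Let M have columns uj and N have columns wj. Then for every x, N [x]_B = x = M [x]_W, so P = N^(-1) M.
Since det N = -1, N^(-1) has integer entries; multiplying gives P = [[-1, 1, -1], [0, 0, 2], [2, 0, -2]].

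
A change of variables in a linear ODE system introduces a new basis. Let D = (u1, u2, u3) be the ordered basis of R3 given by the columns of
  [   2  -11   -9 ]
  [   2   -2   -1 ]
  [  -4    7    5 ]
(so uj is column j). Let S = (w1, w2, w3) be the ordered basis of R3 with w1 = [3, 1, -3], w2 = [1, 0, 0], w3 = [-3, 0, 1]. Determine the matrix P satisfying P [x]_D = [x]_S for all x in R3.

[[2, -2, -1], [2, -2, 0], [2, 1, 2]]

Column j of P is [uj]_S, since P maps D-coordinates to S-coordinates.
Expressing u1 in S: u1 = 2w1 + 2w2 + 2w3, so column 1 of P is [2, 2, 2].
Doing the same for each uj gives P = [[2, -2, -1], [2, -2, 0], [2, 1, 2]].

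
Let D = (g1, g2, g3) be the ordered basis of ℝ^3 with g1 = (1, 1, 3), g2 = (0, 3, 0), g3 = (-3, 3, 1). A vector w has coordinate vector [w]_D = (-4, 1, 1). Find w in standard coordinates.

(-7, 2, -11)

By definition w = -4g1 + g2 + g3.
Summing componentwise gives (-7, 2, -11).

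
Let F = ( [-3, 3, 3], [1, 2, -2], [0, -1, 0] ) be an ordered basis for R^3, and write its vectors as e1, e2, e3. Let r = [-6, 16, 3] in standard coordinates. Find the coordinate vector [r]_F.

We seek scalars with c_1 e1 + ... + c_3 e3 = r; equivalently solve M c = r where the columns of M are e1, ..., e3.
Solving this 3x3 system gives c = (3, 3, -1).
Check: 3e1 + 3e2 - e3 = [-6, 16, 3].

[3, 3, -1]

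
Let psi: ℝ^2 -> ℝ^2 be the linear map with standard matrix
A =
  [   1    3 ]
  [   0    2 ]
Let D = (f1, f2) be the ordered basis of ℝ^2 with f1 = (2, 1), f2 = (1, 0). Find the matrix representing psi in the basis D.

With P the matrix whose columns are f1, f2, [psi]_D = P^(-1) A P.
Column by column: psi(f1) = A f1 = (5, 2); its D-coordinates (2, 1) give column 1.
Continuing for each basis vector yields [psi]_D = [[2, 0], [1, 1]].

[[2, 0], [1, 1]]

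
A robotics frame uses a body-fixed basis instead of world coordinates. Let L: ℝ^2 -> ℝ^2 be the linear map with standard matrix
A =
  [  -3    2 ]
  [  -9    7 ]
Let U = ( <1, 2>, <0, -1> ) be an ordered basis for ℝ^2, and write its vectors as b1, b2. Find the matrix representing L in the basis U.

Let P have columns b1, b2. Then [L]_U = P^(-1) A P.
Here det P = -1, so P^(-1) is integer; computing A P first and then P^(-1)(A P) gives [[1, -2], [-3, 3]].

[[1, -2], [-3, 3]]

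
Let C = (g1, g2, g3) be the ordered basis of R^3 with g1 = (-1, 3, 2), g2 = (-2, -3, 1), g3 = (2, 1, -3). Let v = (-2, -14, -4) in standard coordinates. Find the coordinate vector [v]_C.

(-2, 3, 1)

[v]_C is the unique c with M c = v, where M has columns g1, ..., g3.
Row-reducing the augmented matrix [M | v] gives c = (-2, 3, 1).
Check: -2g1 + 3g2 + g3 = (-2, -14, -4).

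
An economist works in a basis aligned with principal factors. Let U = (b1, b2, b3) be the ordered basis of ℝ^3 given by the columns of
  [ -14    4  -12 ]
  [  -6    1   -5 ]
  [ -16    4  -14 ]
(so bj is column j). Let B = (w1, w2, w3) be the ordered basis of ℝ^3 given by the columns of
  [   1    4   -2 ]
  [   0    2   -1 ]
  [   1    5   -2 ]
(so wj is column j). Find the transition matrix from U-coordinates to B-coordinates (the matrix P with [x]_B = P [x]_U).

Let M have columns bj and N have columns wj. Then for every x, N [x]_B = x = M [x]_U, so P = N^(-1) M.
Since det N = 1, N^(-1) has integer entries; multiplying gives P = [[-2, 2, -2], [-2, 0, -2], [2, -1, 1]].

[[-2, 2, -2], [-2, 0, -2], [2, -1, 1]]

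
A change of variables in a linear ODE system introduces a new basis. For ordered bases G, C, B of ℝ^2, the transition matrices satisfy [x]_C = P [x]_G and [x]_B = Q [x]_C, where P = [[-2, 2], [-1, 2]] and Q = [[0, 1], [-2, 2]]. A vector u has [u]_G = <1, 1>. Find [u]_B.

<1, 2>

Composing the changes, [u]_B = Q P [u]_G.
Q P = [[-1, 2], [2, 0]]; applying this to <1, 1> gives <1, 2>.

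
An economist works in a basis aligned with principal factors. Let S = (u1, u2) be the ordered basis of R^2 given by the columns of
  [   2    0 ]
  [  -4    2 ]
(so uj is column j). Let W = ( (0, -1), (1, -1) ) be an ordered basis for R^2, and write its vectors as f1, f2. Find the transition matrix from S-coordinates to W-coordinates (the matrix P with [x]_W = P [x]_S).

Take x = uj: its S-coordinates are the j-th standard unit vector, so P e_j — column j of P — equals [uj]_W.
u1 = 2f1 + 2f2, giving column 1 = (2, 2); repeating for each j gives P = [[2, -2], [2, 0]].

[[2, -2], [2, 0]]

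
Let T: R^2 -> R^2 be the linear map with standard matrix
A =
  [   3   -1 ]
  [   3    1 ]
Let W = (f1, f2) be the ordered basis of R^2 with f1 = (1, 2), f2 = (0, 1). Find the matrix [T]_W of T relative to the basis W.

[[1, -1], [3, 3]]

The j-th column of [T]_W is [T(fj)]_W.
T(f1) = A f1 = (1, 5) = f1 + 3f2, so column 1 is (1, 3).
Repeating for f2 and assembling the columns gives [[1, -1], [3, 3]].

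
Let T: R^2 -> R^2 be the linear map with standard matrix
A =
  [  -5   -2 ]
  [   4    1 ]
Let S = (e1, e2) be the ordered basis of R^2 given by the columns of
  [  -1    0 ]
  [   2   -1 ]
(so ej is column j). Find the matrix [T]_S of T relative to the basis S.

The j-th column of [T]_S is [T(ej)]_S.
T(e1) = A e1 = (1, -2) = -e1 + 0·e2, so column 1 is (-1, 0).
Repeating for e2 and assembling the columns gives [[-1, -2], [0, -3]].

[[-1, -2], [0, -3]]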